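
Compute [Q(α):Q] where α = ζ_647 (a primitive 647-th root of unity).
[Q(α):Q] = 646

The minimal polynomial of ζ_647 over Q is the 647-th cyclotomic polynomial Φ_647(x), which is irreducible over Q and has degree φ(647) = 646. Hence [Q(α):Q] = φ(647) = 646.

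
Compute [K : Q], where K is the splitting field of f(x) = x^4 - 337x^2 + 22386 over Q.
[K : Q] = 4

Solving the quadratic in x^2: x^2 = (337 ± √(337^2 - 4·22386))/2 = (337 ± √24025)/2 = (337 ± 155)/2, giving x^2 = 246 or x^2 = 91. So f(x) = (x^2 - 246)(x^2 - 91) and the roots of f are ±√246, ±√91. Hence the splitting field is K = Q(√246, √91). Since 246 and 91 are distinct squarefree integers > 1, their product 22386 is not a perfect square, so √91 ∉ Q(√246). By the tower law [K:Q] = [Q(√246,√91):Q(√246)] · [Q(√246):Q] = 2 · 2 = 4.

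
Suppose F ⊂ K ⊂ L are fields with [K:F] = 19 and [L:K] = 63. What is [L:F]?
[L:F] = 1197

The tower law says that for any tower of field extensions F ⊂ K ⊂ L with finite degrees, [L:F] = [L:K] · [K:F]. Here this gives [L:F] = 63 · 19 = 1197.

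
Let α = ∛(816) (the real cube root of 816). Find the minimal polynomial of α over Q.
m_α(x) = x^3 - 816

α satisfies α^3 = 816, so x^3 - 816 annihilates α. By the rational root test, a rational root p/q (in lowest terms) of x^3 - 816 would satisfy p^3 = 816 q^3, forcing q = 1 and p^3 = 816; but 816 is not a perfect cube, contradiction. A monic cubic over Q with no rational root is irreducible (any nontrivial factorization would include a linear factor). Hence x^3 - 816 is the minimal polynomial of α, and in particular [Q(α):Q] = 3.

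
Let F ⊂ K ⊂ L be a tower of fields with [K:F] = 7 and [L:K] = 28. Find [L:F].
[L:F] = 196

The tower law says that for any tower of field extensions F ⊂ K ⊂ L with finite degrees, [L:F] = [L:K] · [K:F]. Here this gives [L:F] = 28 · 7 = 196.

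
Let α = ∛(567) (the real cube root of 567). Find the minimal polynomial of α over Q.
m_α(x) = x^3 - 567

α satisfies α^3 = 567, so x^3 - 567 annihilates α. By the rational root test, a rational root p/q (in lowest terms) of x^3 - 567 would satisfy p^3 = 567 q^3, forcing q = 1 and p^3 = 567; but 567 is not a perfect cube, contradiction. A monic cubic over Q with no rational root is irreducible (any nontrivial factorization would include a linear factor). Hence x^3 - 567 is the minimal polynomial of α, and in particular [Q(α):Q] = 3.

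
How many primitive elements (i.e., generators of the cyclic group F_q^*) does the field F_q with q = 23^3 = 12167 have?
There are φ(12166) = 4680 primitive elements

F_q^* is cyclic of order q - 1 = 12166. A cyclic group of order m has exactly φ(m) generators. Here m = 12166 = 2 · 7 · 11 · 79, so the number of primitive elements is φ(12166) = 4680.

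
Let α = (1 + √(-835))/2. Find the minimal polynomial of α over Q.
m_α(x) = x^2 - x + 209

From 2α - 1 = √(-835), squaring gives (2α - 1)^2 = -835, i.e. 4α^2 - 4α + 1 = -835, so α^2 - α + (1 + 835)/4 = 0. Since -835 ≡ 1 (mod 4), (1 + 835)/4 = 209 ∈ Z. The polynomial x^2 - x + 209 has discriminant 1 - 4·(209) = -835, which is not a perfect square in Q (d = -835 is squarefree and ≠ 1), so x^2 - x + 209 is irreducible over Q. It is the minimal polynomial of α.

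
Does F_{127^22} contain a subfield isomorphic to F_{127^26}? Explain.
No: F_{127^26} is not a subfield of F_{127^22}

F_{p^m} embeds in F_{p^n} iff m | n. Here 26 ∤ 22 (since 22 = 0·26 + 22 with remainder 22 ≠ 0), so F_{127^26} is not a subfield of F_{127^22}. Equivalently: if it were, the tower law would give 26 = [F_{127^26}:F_127] dividing [F_{127^22}:F_127] = 22, contradiction.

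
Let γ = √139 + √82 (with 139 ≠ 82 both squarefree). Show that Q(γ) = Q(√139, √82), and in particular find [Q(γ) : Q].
[Q(γ) : Q] = 4 (equivalently, Q(γ) = Q(√139, √82))

Obviously Q(γ) ⊆ Q(√139, √82), and [Q(√139, √82):Q] = 4 (since 139, 82 are distinct squarefree integers > 1 with 11398 not a perfect square). To show equality we compute the minimal polynomial of γ. From γ = √139 + √82: γ^2 = 139 + 2√(11398) + 82 = 221 + 2√(11398), so γ^2 - 221 = 2√(11398); squaring, (γ^2 - 221)^2 = 4·11398, i.e. γ^4 - 442γ^2 + 48841 - 45592 = 0, i.e. γ^4 - 442γ^2 + 3249 = 0. So γ is a root of x^4 - 442x^2 + 3249. This polynomial is irreducible over Q: it has no rational root (each ±√139 ± √82 is irrational), and any factorization into two quadratics over Q would force √(11398) ∈ Q (pairing opposite roots) or √139, √82 ∈ Q (other pairings), all impossible. Hence [Q(γ):Q] = 4 = [Q(√139, √82):Q], so Q(γ) = Q(√139, √82).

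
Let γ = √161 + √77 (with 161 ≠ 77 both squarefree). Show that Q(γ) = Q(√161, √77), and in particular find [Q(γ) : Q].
[Q(γ) : Q] = 4 (equivalently, Q(γ) = Q(√161, √77))

Obviously Q(γ) ⊆ Q(√161, √77), and [Q(√161, √77):Q] = 4 (since 161, 77 are distinct squarefree integers > 1 with 12397 not a perfect square). To show equality we compute the minimal polynomial of γ. From γ = √161 + √77: γ^2 = 161 + 2√(12397) + 77 = 238 + 2√(12397), so γ^2 - 238 = 2√(12397); squaring, (γ^2 - 238)^2 = 4·12397, i.e. γ^4 - 476γ^2 + 56644 - 49588 = 0, i.e. γ^4 - 476γ^2 + 7056 = 0. So γ is a root of x^4 - 476x^2 + 7056. This polynomial is irreducible over Q: it has no rational root (each ±√161 ± √77 is irrational), and any factorization into two quadratics over Q would force √(12397) ∈ Q (pairing opposite roots) or √161, √77 ∈ Q (other pairings), all impossible. Hence [Q(γ):Q] = 4 = [Q(√161, √77):Q], so Q(γ) = Q(√161, √77).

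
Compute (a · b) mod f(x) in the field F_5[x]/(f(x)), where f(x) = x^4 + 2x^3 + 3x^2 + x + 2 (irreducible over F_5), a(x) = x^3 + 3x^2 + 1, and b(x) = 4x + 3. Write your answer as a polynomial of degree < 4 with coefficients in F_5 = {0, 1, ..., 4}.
a · b ≡ 2x^3 + 2x^2 (mod f(x))

Multiply in F_5[x]: a(x)·b(x) = (x^3 + 3x^2 + 1)·(4x + 3) = 4x^4 + 4x^2 + 4x + 3. This has degree ≥ 4, so divide by f(x) over F_5: 4x^4 + 4x^2 + 4x + 3 = (4)·(x^4 + 2x^3 + 3x^2 + x + 2) + (2x^3 + 2x^2). Hence a·b ≡ 2x^3 + 2x^2 (mod f). (F_5[x]/(f) is a field with 5^4 = 625 elements since f is irreducible of degree 4.)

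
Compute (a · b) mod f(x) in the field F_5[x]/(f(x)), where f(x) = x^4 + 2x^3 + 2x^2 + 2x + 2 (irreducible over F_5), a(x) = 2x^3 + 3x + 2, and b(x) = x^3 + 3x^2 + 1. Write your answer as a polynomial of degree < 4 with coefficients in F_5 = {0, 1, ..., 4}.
a · b ≡ 3x^2 + 4x + 2 (mod f(x))

Multiply in F_5[x]: a(x)·b(x) = (2x^3 + 3x + 2)·(x^3 + 3x^2 + 1) = 2x^6 + x^5 + 3x^4 + 3x^3 + x^2 + 3x + 2. This has degree ≥ 4, so divide by f(x) over F_5: 2x^6 + x^5 + 3x^4 + 3x^3 + x^2 + 3x + 2 = (2x^2 + 2x)·(x^4 + 2x^3 + 2x^2 + 2x + 2) + (3x^2 + 4x + 2). Hence a·b ≡ 3x^2 + 4x + 2 (mod f). (F_5[x]/(f) is a field with 5^4 = 625 elements since f is irreducible of degree 4.)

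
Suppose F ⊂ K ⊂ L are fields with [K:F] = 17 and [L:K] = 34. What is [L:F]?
[L:F] = 578

The tower law says that for any tower of field extensions F ⊂ K ⊂ L with finite degrees, [L:F] = [L:K] · [K:F]. Here this gives [L:F] = 34 · 17 = 578.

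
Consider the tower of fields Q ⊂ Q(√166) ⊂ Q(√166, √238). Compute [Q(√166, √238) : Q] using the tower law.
[Q(√166, √238) : Q] = 4

[Q(√166):Q] = 2 (min poly x^2 - 166, irreducible since 166 is squarefree > 1). For the top step, suppose √238 ∈ Q(√166), say √238 = c + d√166 with c, d ∈ Q. Squaring: 238 = c^2 + 166d^2 + 2cd√166. Since √166 ∉ Q this forces 2cd = 0. If d = 0 then √238 = c ∈ Q, contradicting 238 squarefree > 1. If c = 0 then 238 = 166d^2, so 166·238 = (166d)^2 is a perfect square in Q — but 166·238 = 39508 is not a perfect square (since 166 and 238 are distinct squarefree integers). Contradiction. Hence √238 ∉ Q(√166), so x^2 - 238 stays irreducible over Q(√166) and [Q(√166, √238) : Q(√166)] = 2. By the tower law, [Q(√166, √238) : Q] = 2 · 2 = 4.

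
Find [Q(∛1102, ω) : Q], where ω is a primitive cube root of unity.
[Q(∛1102, ω) : Q] = 6

[Q(∛1102):Q] = 3 (min poly x^3 - 1102, irreducible since 1102 is not a perfect cube). [Q(ω):Q] = 2 (min poly x^2 + x + 1). Since Q(∛1102) ⊂ R and ω ∉ R, we have ω ∉ Q(∛1102), so x^2 + x + 1 remains irreducible over Q(∛1102) and [Q(∛1102, ω) : Q(∛1102)] = 2. By the tower law, [Q(∛1102, ω) : Q] = 3 · 2 = 6. (In fact Q(∛1102, ω) is the splitting field of x^3 - 1102 over Q.)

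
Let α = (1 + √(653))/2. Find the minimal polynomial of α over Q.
m_α(x) = x^2 - x - 163

From 2α - 1 = √(653), squaring gives (2α - 1)^2 = 653, i.e. 4α^2 - 4α + 1 = 653, so α^2 - α + (1 - 653)/4 = 0. Since 653 ≡ 1 (mod 4), (1 - 653)/4 = -163 ∈ Z. The polynomial x^2 - x - 163 has discriminant 1 - 4·(-163) = 653, which is not a perfect square in Q (d = 653 is squarefree and ≠ 1), so x^2 - x - 163 is irreducible over Q. It is the minimal polynomial of α.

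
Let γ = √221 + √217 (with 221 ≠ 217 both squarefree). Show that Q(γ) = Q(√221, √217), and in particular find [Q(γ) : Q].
[Q(γ) : Q] = 4 (equivalently, Q(γ) = Q(√221, √217))

Obviously Q(γ) ⊆ Q(√221, √217), and [Q(√221, √217):Q] = 4 (since 221, 217 are distinct squarefree integers > 1 with 47957 not a perfect square). To show equality we compute the minimal polynomial of γ. From γ = √221 + √217: γ^2 = 221 + 2√(47957) + 217 = 438 + 2√(47957), so γ^2 - 438 = 2√(47957); squaring, (γ^2 - 438)^2 = 4·47957, i.e. γ^4 - 876γ^2 + 191844 - 191828 = 0, i.e. γ^4 - 876γ^2 + 16 = 0. So γ is a root of x^4 - 876x^2 + 16. This polynomial is irreducible over Q: it has no rational root (each ±√221 ± √217 is irrational), and any factorization into two quadratics over Q would force √(47957) ∈ Q (pairing opposite roots) or √221, √217 ∈ Q (other pairings), all impossible. Hence [Q(γ):Q] = 4 = [Q(√221, √217):Q], so Q(γ) = Q(√221, √217).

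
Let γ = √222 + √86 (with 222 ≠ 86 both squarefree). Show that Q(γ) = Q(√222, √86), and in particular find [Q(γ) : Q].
[Q(γ) : Q] = 4 (equivalently, Q(γ) = Q(√222, √86))

Obviously Q(γ) ⊆ Q(√222, √86), and [Q(√222, √86):Q] = 4 (since 222, 86 are distinct squarefree integers > 1 with 19092 not a perfect square). To show equality we compute the minimal polynomial of γ. From γ = √222 + √86: γ^2 = 222 + 2√(19092) + 86 = 308 + 2√(19092), so γ^2 - 308 = 2√(19092); squaring, (γ^2 - 308)^2 = 4·19092, i.e. γ^4 - 616γ^2 + 94864 - 76368 = 0, i.e. γ^4 - 616γ^2 + 18496 = 0. So γ is a root of x^4 - 616x^2 + 18496. This polynomial is irreducible over Q: it has no rational root (each ±√222 ± √86 is irrational), and any factorization into two quadratics over Q would force √(19092) ∈ Q (pairing opposite roots) or √222, √86 ∈ Q (other pairings), all impossible. Hence [Q(γ):Q] = 4 = [Q(√222, √86):Q], so Q(γ) = Q(√222, √86).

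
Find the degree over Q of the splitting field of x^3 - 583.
[K : Q] = 6

The roots of x^3 - 583 are ∛583, ω∛583, ω^2∛583 where ω = e^(2πi/3) is a primitive cube root of unity, so K = Q(∛583, ω). Now [Q(∛583):Q] = 3 (since 583 is not a perfect cube, x^3 - 583 is irreducible) and [Q(ω):Q] = 2. Both 2 and 3 divide [K:Q], and [K:Q] ≤ 3·2 = 6, so [K:Q] = 6. (Equivalently: Q(∛583) ⊂ R but ω ∉ R, so [K : Q(∛583)] = 2.)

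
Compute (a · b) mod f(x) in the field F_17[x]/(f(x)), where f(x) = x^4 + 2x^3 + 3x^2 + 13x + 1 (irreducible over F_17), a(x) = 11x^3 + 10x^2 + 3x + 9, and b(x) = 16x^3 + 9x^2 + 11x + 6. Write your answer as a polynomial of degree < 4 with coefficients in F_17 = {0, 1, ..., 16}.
a · b ≡ 11x^2 + 14x + 1 (mod f(x))

Multiply in F_17[x]: a(x)·b(x) = (11x^3 + 10x^2 + 3x + 9)·(16x^3 + 9x^2 + 11x + 6) = 6x^6 + 4x^5 + 4x^4 + 7x^3 + 4x^2 + 15x + 3. This has degree ≥ 4, so divide by f(x) over F_17: 6x^6 + 4x^5 + 4x^4 + 7x^3 + 4x^2 + 15x + 3 = (6x^2 + 9x + 2)·(x^4 + 2x^3 + 3x^2 + 13x + 1) + (11x^2 + 14x + 1). Hence a·b ≡ 11x^2 + 14x + 1 (mod f). (F_17[x]/(f) is a field with 17^4 = 83521 elements since f is irreducible of degree 4.)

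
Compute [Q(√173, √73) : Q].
[Q(√173, √73) : Q] = 4

[Q(√173):Q] = 2 (min poly x^2 - 173, irreducible since 173 is squarefree > 1). For the top step, suppose √73 ∈ Q(√173), say √73 = c + d√173 with c, d ∈ Q. Squaring: 73 = c^2 + 173d^2 + 2cd√173. Since √173 ∉ Q this forces 2cd = 0. If d = 0 then √73 = c ∈ Q, contradicting 73 squarefree > 1. If c = 0 then 73 = 173d^2, so 173·73 = (173d)^2 is a perfect square in Q — but 173·73 = 12629 is not a perfect square (since 173 and 73 are distinct squarefree integers). Contradiction. Hence √73 ∉ Q(√173), so x^2 - 73 stays irreducible over Q(√173) and [Q(√173, √73) : Q(√173)] = 2. By the tower law, [Q(√173, √73) : Q] = 2 · 2 = 4.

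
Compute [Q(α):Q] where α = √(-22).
[Q(α):Q] = 2

[Q(α):Q] equals the degree of the minimal polynomial of α. Here α^2 = -22 and x^2 + 22 is irreducible (d = -22 is squarefree, ≠ 1, hence not a square), so deg(m_α) = 2. Thus [Q(α):Q] = 2.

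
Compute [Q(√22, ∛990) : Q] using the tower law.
[Q(√22, ∛990) : Q] = 6

Let L = Q(√22, ∛990). Since Q(√22) ⊂ L and [Q(√22):Q] = 2, the tower law gives 2 | [L:Q]. Likewise Q(∛990) ⊂ L with [Q(∛990):Q] = 3 (because 990 is not a perfect cube), so 3 | [L:Q]. As gcd(2,3) = 1, [L:Q] is divisible by 6. Conversely L is generated over Q by √22 and ∛990, so [L:Q] ≤ 2·3 = 6. Therefore [Q(√22, ∛990) : Q] = 6.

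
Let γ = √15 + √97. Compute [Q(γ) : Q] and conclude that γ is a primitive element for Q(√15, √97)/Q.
[Q(γ) : Q] = 4 (equivalently, Q(γ) = Q(√15, √97))

Obviously Q(γ) ⊆ Q(√15, √97), and [Q(√15, √97):Q] = 4 (since 15, 97 are distinct squarefree integers > 1 with 1455 not a perfect square). To show equality we compute the minimal polynomial of γ. From γ = √15 + √97: γ^2 = 15 + 2√(1455) + 97 = 112 + 2√(1455), so γ^2 - 112 = 2√(1455); squaring, (γ^2 - 112)^2 = 4·1455, i.e. γ^4 - 224γ^2 + 12544 - 5820 = 0, i.e. γ^4 - 224γ^2 + 6724 = 0. So γ is a root of x^4 - 224x^2 + 6724. This polynomial is irreducible over Q: it has no rational root (each ±√15 ± √97 is irrational), and any factorization into two quadratics over Q would force √(1455) ∈ Q (pairing opposite roots) or √15, √97 ∈ Q (other pairings), all impossible. Hence [Q(γ):Q] = 4 = [Q(√15, √97):Q], so Q(γ) = Q(√15, √97).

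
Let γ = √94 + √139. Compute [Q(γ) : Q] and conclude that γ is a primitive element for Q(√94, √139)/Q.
[Q(γ) : Q] = 4 (equivalently, Q(γ) = Q(√94, √139))

Obviously Q(γ) ⊆ Q(√94, √139), and [Q(√94, √139):Q] = 4 (since 94, 139 are distinct squarefree integers > 1 with 13066 not a perfect square). To show equality we compute the minimal polynomial of γ. From γ = √94 + √139: γ^2 = 94 + 2√(13066) + 139 = 233 + 2√(13066), so γ^2 - 233 = 2√(13066); squaring, (γ^2 - 233)^2 = 4·13066, i.e. γ^4 - 466γ^2 + 54289 - 52264 = 0, i.e. γ^4 - 466γ^2 + 2025 = 0. So γ is a root of x^4 - 466x^2 + 2025. This polynomial is irreducible over Q: it has no rational root (each ±√94 ± √139 is irrational), and any factorization into two quadratics over Q would force √(13066) ∈ Q (pairing opposite roots) or √94, √139 ∈ Q (other pairings), all impossible. Hence [Q(γ):Q] = 4 = [Q(√94, √139):Q], so Q(γ) = Q(√94, √139).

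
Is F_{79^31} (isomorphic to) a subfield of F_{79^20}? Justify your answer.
No: F_{79^31} is not a subfield of F_{79^20}

F_{p^m} embeds in F_{p^n} iff m | n. Here 31 ∤ 20 (since 20 = 0·31 + 20 with remainder 20 ≠ 0), so F_{79^31} is not a subfield of F_{79^20}. Equivalently: if it were, the tower law would give 31 = [F_{79^31}:F_79] dividing [F_{79^20}:F_79] = 20, contradiction.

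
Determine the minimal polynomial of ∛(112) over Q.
m_α(x) = x^3 - 112

α satisfies α^3 = 112, so x^3 - 112 annihilates α. By the rational root test, a rational root p/q (in lowest terms) of x^3 - 112 would satisfy p^3 = 112 q^3, forcing q = 1 and p^3 = 112; but 112 is not a perfect cube, contradiction. A monic cubic over Q with no rational root is irreducible (any nontrivial factorization would include a linear factor). Hence x^3 - 112 is the minimal polynomial of α, and in particular [Q(α):Q] = 3.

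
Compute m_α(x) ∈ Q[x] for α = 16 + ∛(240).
m_α(x) = x^3 - 48x^2 + 768x - 4336

Set β = α - 16 = ∛(240), so β^3 = 240. Then (α - 16)^3 - 240 = 0, i.e. α is a root of g(x) = (x - 16)^3 - 240 = x^3 - 48x^2 + 768x - 4336. Since g(x) = h(x - 16) where h(x) = x^3 - 240, and h is irreducible over Q (because 240 is not a perfect cube, so h has no rational root, and a monic cubic with no rational root is irreducible), g is also irreducible (irreducibility is preserved under the substitution x → x - 16). Hence m_α(x) = x^3 - 48x^2 + 768x - 4336.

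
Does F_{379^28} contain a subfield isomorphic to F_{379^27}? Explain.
No: F_{379^27} is not a subfield of F_{379^28}

F_{p^m} embeds in F_{p^n} iff m | n. Here 27 ∤ 28 (since 28 = 1·27 + 1 with remainder 1 ≠ 0), so F_{379^27} is not a subfield of F_{379^28}. Equivalently: if it were, the tower law would give 27 = [F_{379^27}:F_379] dividing [F_{379^28}:F_379] = 28, contradiction.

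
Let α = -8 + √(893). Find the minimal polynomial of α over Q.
m_α(x) = x^2 + 16x - 829

From α + 8 = √(893), squaring gives (α + 8)^2 = 893, i.e. α^2 + 16α + 64 = 893, so α^2 + 16α - 829 = 0. The discriminant of x^2 + 16x - 829 is (16)^2 - 4·(-829) = 256 + 3316 = 3572, and 4·(893) is not a perfect square in Q since 893 is squarefree and ≠ 1. Hence x^2 + 16x - 829 is irreducible over Q and is the minimal polynomial of α.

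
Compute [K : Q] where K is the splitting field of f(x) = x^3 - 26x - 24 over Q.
[K : Q] = 6

By the rational root test, any rational root of the monic integer polynomial f(x) = x^3 - 26x - 24 must be an integer dividing the constant term -24, i.e. one of ±{1, 2, 3, 4, 6, 8, 12, 24}. Evaluating: f(1) = -49, f(-1) = 1, f(2) = -68, f(-2) = 20, f(3) = -75, f(-3) = 27, f(4) = -64, f(-4) = 16, f(6) = 36, f(-6) = -84, f(8) = 280, f(-8) = -328, f(12) = 1392, f(-12) = -1440, f(24) = 13176, f(-24) = -13224; none is 0, so f has no rational root and is therefore irreducible over Q (a cubic with no linear factor over a field is irreducible). For an irreducible cubic, the Galois group is A_3 or S_3 according as the discriminant disc(f) = -4a^3 - 27b^2 = -4·(-26)^3 - 27·(-24)^2 = 54752 is or is not a square in Q. Here disc(f) = 54752 is not a perfect square in Q, so the Galois group of f over Q is not contained in A_3 and must be all of S_3. The splitting field has degree |S_3| = 6 over Q, so [K : Q] = 6.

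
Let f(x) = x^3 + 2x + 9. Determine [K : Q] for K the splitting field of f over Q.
[K : Q] = 6

By the rational root test, any rational root of the monic integer polynomial f(x) = x^3 + 2x + 9 must be an integer dividing the constant term 9, i.e. one of ±{1, 3, 9}. Evaluating: f(1) = 12, f(-1) = 6, f(3) = 42, f(-3) = -24, f(9) = 756, f(-9) = -738; none is 0, so f has no rational root and is therefore irreducible over Q (a cubic with no linear factor over a field is irreducible). For an irreducible cubic, the Galois group is A_3 or S_3 according as the discriminant disc(f) = -4a^3 - 27b^2 = -4·(2)^3 - 27·(9)^2 = -2219 is or is not a square in Q. Here disc(f) = -2219 is not a perfect square in Q, so the Galois group of f over Q is not contained in A_3 and must be all of S_3. The splitting field has degree |S_3| = 6 over Q, so [K : Q] = 6.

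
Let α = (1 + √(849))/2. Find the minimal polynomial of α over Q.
m_α(x) = x^2 - x - 212

From 2α - 1 = √(849), squaring gives (2α - 1)^2 = 849, i.e. 4α^2 - 4α + 1 = 849, so α^2 - α + (1 - 849)/4 = 0. Since 849 ≡ 1 (mod 4), (1 - 849)/4 = -212 ∈ Z. The polynomial x^2 - x - 212 has discriminant 1 - 4·(-212) = 849, which is not a perfect square in Q (d = 849 is squarefree and ≠ 1), so x^2 - x - 212 is irreducible over Q. It is the minimal polynomial of α.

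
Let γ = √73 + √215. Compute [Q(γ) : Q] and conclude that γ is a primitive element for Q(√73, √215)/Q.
[Q(γ) : Q] = 4 (equivalently, Q(γ) = Q(√73, √215))

Obviously Q(γ) ⊆ Q(√73, √215), and [Q(√73, √215):Q] = 4 (since 73, 215 are distinct squarefree integers > 1 with 15695 not a perfect square). To show equality we compute the minimal polynomial of γ. From γ = √73 + √215: γ^2 = 73 + 2√(15695) + 215 = 288 + 2√(15695), so γ^2 - 288 = 2√(15695); squaring, (γ^2 - 288)^2 = 4·15695, i.e. γ^4 - 576γ^2 + 82944 - 62780 = 0, i.e. γ^4 - 576γ^2 + 20164 = 0. So γ is a root of x^4 - 576x^2 + 20164. This polynomial is irreducible over Q: it has no rational root (each ±√73 ± √215 is irrational), and any factorization into two quadratics over Q would force √(15695) ∈ Q (pairing opposite roots) or √73, √215 ∈ Q (other pairings), all impossible. Hence [Q(γ):Q] = 4 = [Q(√73, √215):Q], so Q(γ) = Q(√73, √215).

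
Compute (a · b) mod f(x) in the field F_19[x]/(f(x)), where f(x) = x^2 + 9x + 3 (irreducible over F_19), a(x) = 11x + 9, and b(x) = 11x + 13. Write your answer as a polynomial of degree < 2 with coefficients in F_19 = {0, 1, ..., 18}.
a · b ≡ 8x + 1 (mod f(x))

Multiply in F_19[x]: a(x)·b(x) = (11x + 9)·(11x + 13) = 7x^2 + 14x + 3. This has degree ≥ 2, so divide by f(x) over F_19: 7x^2 + 14x + 3 = (7)·(x^2 + 9x + 3) + (8x + 1). Hence a·b ≡ 8x + 1 (mod f). (F_19[x]/(f) is a field with 19^2 = 361 elements since f is irreducible of degree 2.)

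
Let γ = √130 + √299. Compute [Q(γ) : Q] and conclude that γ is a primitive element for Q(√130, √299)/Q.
[Q(γ) : Q] = 4 (equivalently, Q(γ) = Q(√130, √299))

Obviously Q(γ) ⊆ Q(√130, √299), and [Q(√130, √299):Q] = 4 (since 130, 299 are distinct squarefree integers > 1 with 38870 not a perfect square). To show equality we compute the minimal polynomial of γ. From γ = √130 + √299: γ^2 = 130 + 2√(38870) + 299 = 429 + 2√(38870), so γ^2 - 429 = 2√(38870); squaring, (γ^2 - 429)^2 = 4·38870, i.e. γ^4 - 858γ^2 + 184041 - 155480 = 0, i.e. γ^4 - 858γ^2 + 28561 = 0. So γ is a root of x^4 - 858x^2 + 28561. This polynomial is irreducible over Q: it has no rational root (each ±√130 ± √299 is irrational), and any factorization into two quadratics over Q would force √(38870) ∈ Q (pairing opposite roots) or √130, √299 ∈ Q (other pairings), all impossible. Hence [Q(γ):Q] = 4 = [Q(√130, √299):Q], so Q(γ) = Q(√130, √299).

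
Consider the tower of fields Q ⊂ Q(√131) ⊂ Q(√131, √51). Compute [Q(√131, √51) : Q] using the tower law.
[Q(√131, √51) : Q] = 4

[Q(√131):Q] = 2 (min poly x^2 - 131, irreducible since 131 is squarefree > 1). For the top step, suppose √51 ∈ Q(√131), say √51 = c + d√131 with c, d ∈ Q. Squaring: 51 = c^2 + 131d^2 + 2cd√131. Since √131 ∉ Q this forces 2cd = 0. If d = 0 then √51 = c ∈ Q, contradicting 51 squarefree > 1. If c = 0 then 51 = 131d^2, so 131·51 = (131d)^2 is a perfect square in Q — but 131·51 = 6681 is not a perfect square (since 131 and 51 are distinct squarefree integers). Contradiction. Hence √51 ∉ Q(√131), so x^2 - 51 stays irreducible over Q(√131) and [Q(√131, √51) : Q(√131)] = 2. By the tower law, [Q(√131, √51) : Q] = 2 · 2 = 4.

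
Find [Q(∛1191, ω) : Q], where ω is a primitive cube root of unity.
[Q(∛1191, ω) : Q] = 6

[Q(∛1191):Q] = 3 (min poly x^3 - 1191, irreducible since 1191 is not a perfect cube). [Q(ω):Q] = 2 (min poly x^2 + x + 1). Since Q(∛1191) ⊂ R and ω ∉ R, we have ω ∉ Q(∛1191), so x^2 + x + 1 remains irreducible over Q(∛1191) and [Q(∛1191, ω) : Q(∛1191)] = 2. By the tower law, [Q(∛1191, ω) : Q] = 3 · 2 = 6. (In fact Q(∛1191, ω) is the splitting field of x^3 - 1191 over Q.)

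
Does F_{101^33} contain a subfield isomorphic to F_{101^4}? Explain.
No: F_{101^4} is not a subfield of F_{101^33}

F_{p^m} embeds in F_{p^n} iff m | n. Here 4 ∤ 33 (since 33 = 8·4 + 1 with remainder 1 ≠ 0), so F_{101^4} is not a subfield of F_{101^33}. Equivalently: if it were, the tower law would give 4 = [F_{101^4}:F_101] dividing [F_{101^33}:F_101] = 33, contradiction.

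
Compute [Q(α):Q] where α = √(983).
[Q(α):Q] = 2

[Q(α):Q] equals the degree of the minimal polynomial of α. Here α^2 = 983 and x^2 - 983 is irreducible (d = 983 is squarefree, ≠ 1, hence not a square), so deg(m_α) = 2. Thus [Q(α):Q] = 2.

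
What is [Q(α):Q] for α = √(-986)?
[Q(α):Q] = 2

[Q(α):Q] equals the degree of the minimal polynomial of α. Here α^2 = -986 and x^2 + 986 is irreducible (d = -986 is squarefree, ≠ 1, hence not a square), so deg(m_α) = 2. Thus [Q(α):Q] = 2.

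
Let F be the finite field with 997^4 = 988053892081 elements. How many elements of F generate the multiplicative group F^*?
There are φ(988053892080) = 259782297600 primitive elements

F_q^* is cyclic of order q - 1 = 988053892080. A cyclic group of order m has exactly φ(m) generators. Here m = 988053892080 = 2^4 · 3 · 5 · 83 · 499 · 99401, so the number of primitive elements is φ(988053892080) = 259782297600.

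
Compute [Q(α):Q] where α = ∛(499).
[Q(α):Q] = 3

The minimal polynomial of α is x^3 - 499, irreducible over Q since 499 is not a perfect cube (so x^3 - 499 has no rational root). Hence [Q(α):Q] = deg(m_α) = 3.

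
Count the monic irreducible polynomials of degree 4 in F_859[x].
There are 136116908070 monic irreducible polynomials of degree 4 over F_859

Each element of F_{859^4} that lies in no proper subfield is a root of exactly one monic irreducible of degree 4 over F_859, and each such polynomial has 4 distinct roots in F_{859^4}. By Möbius inversion the count is N_859(4) = (1/4) Σ_{d|4} μ(4/d) · 859^d = (1/4)(μ(4)·859^1 + μ(2)·859^2 + μ(1)·859^4) = 544467632280/4 = 136116908070.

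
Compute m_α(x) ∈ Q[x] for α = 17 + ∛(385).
m_α(x) = x^3 - 51x^2 + 867x - 5298

Set β = α - 17 = ∛(385), so β^3 = 385. Then (α - 17)^3 - 385 = 0, i.e. α is a root of g(x) = (x - 17)^3 - 385 = x^3 - 51x^2 + 867x - 5298. Since g(x) = h(x - 17) where h(x) = x^3 - 385, and h is irreducible over Q (because 385 is not a perfect cube, so h has no rational root, and a monic cubic with no rational root is irreducible), g is also irreducible (irreducibility is preserved under the substitution x → x - 17). Hence m_α(x) = x^3 - 51x^2 + 867x - 5298.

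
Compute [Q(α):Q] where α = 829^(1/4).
[Q(α):Q] = 4

α is a root of x^4 - 829. By Eisenstein's criterion at the prime p = 829 (which divides the constant term 829 but p^2 = 687241 does not, since 829 is squarefree), x^4 - 829 is irreducible over Q. Hence [Q(α):Q] = 4.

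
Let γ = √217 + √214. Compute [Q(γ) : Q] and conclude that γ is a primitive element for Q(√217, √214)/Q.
[Q(γ) : Q] = 4 (equivalently, Q(γ) = Q(√217, √214))

Obviously Q(γ) ⊆ Q(√217, √214), and [Q(√217, √214):Q] = 4 (since 217, 214 are distinct squarefree integers > 1 with 46438 not a perfect square). To show equality we compute the minimal polynomial of γ. From γ = √217 + √214: γ^2 = 217 + 2√(46438) + 214 = 431 + 2√(46438), so γ^2 - 431 = 2√(46438); squaring, (γ^2 - 431)^2 = 4·46438, i.e. γ^4 - 862γ^2 + 185761 - 185752 = 0, i.e. γ^4 - 862γ^2 + 9 = 0. So γ is a root of x^4 - 862x^2 + 9. This polynomial is irreducible over Q: it has no rational root (each ±√217 ± √214 is irrational), and any factorization into two quadratics over Q would force √(46438) ∈ Q (pairing opposite roots) or √217, √214 ∈ Q (other pairings), all impossible. Hence [Q(γ):Q] = 4 = [Q(√217, √214):Q], so Q(γ) = Q(√217, √214).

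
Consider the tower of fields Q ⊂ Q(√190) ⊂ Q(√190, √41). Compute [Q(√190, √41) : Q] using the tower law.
[Q(√190, √41) : Q] = 4

[Q(√190):Q] = 2 (min poly x^2 - 190, irreducible since 190 is squarefree > 1). For the top step, suppose √41 ∈ Q(√190), say √41 = c + d√190 with c, d ∈ Q. Squaring: 41 = c^2 + 190d^2 + 2cd√190. Since √190 ∉ Q this forces 2cd = 0. If d = 0 then √41 = c ∈ Q, contradicting 41 squarefree > 1. If c = 0 then 41 = 190d^2, so 190·41 = (190d)^2 is a perfect square in Q — but 190·41 = 7790 is not a perfect square (since 190 and 41 are distinct squarefree integers). Contradiction. Hence √41 ∉ Q(√190), so x^2 - 41 stays irreducible over Q(√190) and [Q(√190, √41) : Q(√190)] = 2. By the tower law, [Q(√190, √41) : Q] = 2 · 2 = 4.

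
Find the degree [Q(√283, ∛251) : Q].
[Q(√283, ∛251) : Q] = 6

Let L = Q(√283, ∛251). Since Q(√283) ⊂ L and [Q(√283):Q] = 2, the tower law gives 2 | [L:Q]. Likewise Q(∛251) ⊂ L with [Q(∛251):Q] = 3 (because 251 is not a perfect cube), so 3 | [L:Q]. As gcd(2,3) = 1, [L:Q] is divisible by 6. Conversely L is generated over Q by √283 and ∛251, so [L:Q] ≤ 2·3 = 6. Therefore [Q(√283, ∛251) : Q] = 6.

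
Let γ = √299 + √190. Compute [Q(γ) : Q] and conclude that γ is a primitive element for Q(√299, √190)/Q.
[Q(γ) : Q] = 4 (equivalently, Q(γ) = Q(√299, √190))

Obviously Q(γ) ⊆ Q(√299, √190), and [Q(√299, √190):Q] = 4 (since 299, 190 are distinct squarefree integers > 1 with 56810 not a perfect square). To show equality we compute the minimal polynomial of γ. From γ = √299 + √190: γ^2 = 299 + 2√(56810) + 190 = 489 + 2√(56810), so γ^2 - 489 = 2√(56810); squaring, (γ^2 - 489)^2 = 4·56810, i.e. γ^4 - 978γ^2 + 239121 - 227240 = 0, i.e. γ^4 - 978γ^2 + 11881 = 0. So γ is a root of x^4 - 978x^2 + 11881. This polynomial is irreducible over Q: it has no rational root (each ±√299 ± √190 is irrational), and any factorization into two quadratics over Q would force √(56810) ∈ Q (pairing opposite roots) or √299, √190 ∈ Q (other pairings), all impossible. Hence [Q(γ):Q] = 4 = [Q(√299, √190):Q], so Q(γ) = Q(√299, √190).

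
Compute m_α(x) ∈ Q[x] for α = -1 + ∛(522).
m_α(x) = x^3 + 3x^2 + 3x - 521

Set β = α + 1 = ∛(522), so β^3 = 522. Then (α + 1)^3 - 522 = 0, i.e. α is a root of g(x) = (x + 1)^3 - 522 = x^3 + 3x^2 + 3x - 521. Since g(x) = h(x + 1) where h(x) = x^3 - 522, and h is irreducible over Q (because 522 is not a perfect cube, so h has no rational root, and a monic cubic with no rational root is irreducible), g is also irreducible (irreducibility is preserved under the substitution x → x + 1). Hence m_α(x) = x^3 + 3x^2 + 3x - 521.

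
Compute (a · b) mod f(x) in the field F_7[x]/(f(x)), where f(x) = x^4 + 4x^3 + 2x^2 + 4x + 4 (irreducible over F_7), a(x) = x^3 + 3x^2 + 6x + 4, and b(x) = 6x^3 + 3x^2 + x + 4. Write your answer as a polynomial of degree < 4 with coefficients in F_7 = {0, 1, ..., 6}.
a · b ≡ x^3 + 3x^2 + 3x (mod f(x))

Multiply in F_7[x]: a(x)·b(x) = (x^3 + 3x^2 + 6x + 4)·(6x^3 + 3x^2 + x + 4) = 6x^6 + 4x^4 + 2x^2 + 2. This has degree ≥ 4, so divide by f(x) over F_7: 6x^6 + 4x^4 + 2x^2 + 2 = (6x^2 + 4x + 4)·(x^4 + 4x^3 + 2x^2 + 4x + 4) + (x^3 + 3x^2 + 3x). Hence a·b ≡ x^3 + 3x^2 + 3x (mod f). (F_7[x]/(f) is a field with 7^4 = 2401 elements since f is irreducible of degree 4.)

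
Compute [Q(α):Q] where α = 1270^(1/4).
[Q(α):Q] = 4

α is a root of x^4 - 1270. By Eisenstein's criterion at the prime p = 2 (which divides the constant term 1270 but p^2 = 4 does not, since 1270 is squarefree), x^4 - 1270 is irreducible over Q. Hence [Q(α):Q] = 4.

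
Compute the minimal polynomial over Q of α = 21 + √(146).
m_α(x) = x^2 - 42x + 295

From α - 21 = √(146), squaring gives (α - 21)^2 = 146, i.e. α^2 - 42α + 441 = 146, so α^2 - 42α + 295 = 0. The discriminant of x^2 - 42x + 295 is (-42)^2 - 4·(295) = 1764 - 1180 = 584, and 4·(146) is not a perfect square in Q since 146 is squarefree and ≠ 1. Hence x^2 - 42x + 295 is irreducible over Q and is the minimal polynomial of α.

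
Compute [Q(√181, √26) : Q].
[Q(√181, √26) : Q] = 4

[Q(√181):Q] = 2 (min poly x^2 - 181, irreducible since 181 is squarefree > 1). For the top step, suppose √26 ∈ Q(√181), say √26 = c + d√181 with c, d ∈ Q. Squaring: 26 = c^2 + 181d^2 + 2cd√181. Since √181 ∉ Q this forces 2cd = 0. If d = 0 then √26 = c ∈ Q, contradicting 26 squarefree > 1. If c = 0 then 26 = 181d^2, so 181·26 = (181d)^2 is a perfect square in Q — but 181·26 = 4706 is not a perfect square (since 181 and 26 are distinct squarefree integers). Contradiction. Hence √26 ∉ Q(√181), so x^2 - 26 stays irreducible over Q(√181) and [Q(√181, √26) : Q(√181)] = 2. By the tower law, [Q(√181, √26) : Q] = 2 · 2 = 4.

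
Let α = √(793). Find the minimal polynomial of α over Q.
m_α(x) = x^2 - 793

α satisfies α^2 - 793 = 0, so x^2 - 793 annihilates α. Since d = 793 is squarefree and ≠ 1, it is not a perfect square in Q, so x^2 - 793 has no rational root and is therefore irreducible over Q (a degree-2 polynomial over a field is irreducible iff it has no root). Hence m_α(x) = x^2 - 793.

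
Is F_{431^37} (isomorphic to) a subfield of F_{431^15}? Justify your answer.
No: F_{431^37} is not a subfield of F_{431^15}

F_{p^m} embeds in F_{p^n} iff m | n. Here 37 ∤ 15 (since 15 = 0·37 + 15 with remainder 15 ≠ 0), so F_{431^37} is not a subfield of F_{431^15}. Equivalently: if it were, the tower law would give 37 = [F_{431^37}:F_431] dividing [F_{431^15}:F_431] = 15, contradiction.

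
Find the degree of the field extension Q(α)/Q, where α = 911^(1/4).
[Q(α):Q] = 4

α is a root of x^4 - 911. By Eisenstein's criterion at the prime p = 911 (which divides the constant term 911 but p^2 = 829921 does not, since 911 is squarefree), x^4 - 911 is irreducible over Q. Hence [Q(α):Q] = 4.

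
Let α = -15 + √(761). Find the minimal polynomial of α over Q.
m_α(x) = x^2 + 30x - 536

From α + 15 = √(761), squaring gives (α + 15)^2 = 761, i.e. α^2 + 30α + 225 = 761, so α^2 + 30α - 536 = 0. The discriminant of x^2 + 30x - 536 is (30)^2 - 4·(-536) = 900 + 2144 = 3044, and 4·(761) is not a perfect square in Q since 761 is squarefree and ≠ 1. Hence x^2 + 30x - 536 is irreducible over Q and is the minimal polynomial of α.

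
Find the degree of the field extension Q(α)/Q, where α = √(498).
[Q(α):Q] = 2

[Q(α):Q] equals the degree of the minimal polynomial of α. Here α^2 = 498 and x^2 - 498 is irreducible (d = 498 is squarefree, ≠ 1, hence not a square), so deg(m_α) = 2. Thus [Q(α):Q] = 2.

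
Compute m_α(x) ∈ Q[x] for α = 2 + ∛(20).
m_α(x) = x^3 - 6x^2 + 12x - 28

Set β = α - 2 = ∛(20), so β^3 = 20. Then (α - 2)^3 - 20 = 0, i.e. α is a root of g(x) = (x - 2)^3 - 20 = x^3 - 6x^2 + 12x - 28. Since g(x) = h(x - 2) where h(x) = x^3 - 20, and h is irreducible over Q (because 20 is not a perfect cube, so h has no rational root, and a monic cubic with no rational root is irreducible), g is also irreducible (irreducibility is preserved under the substitution x → x - 2). Hence m_α(x) = x^3 - 6x^2 + 12x - 28.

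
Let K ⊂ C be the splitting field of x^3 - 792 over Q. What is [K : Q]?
[K : Q] = 6

The roots of x^3 - 792 are ∛792, ω∛792, ω^2∛792 where ω = e^(2πi/3) is a primitive cube root of unity, so K = Q(∛792, ω). Now [Q(∛792):Q] = 3 (since 792 is not a perfect cube, x^3 - 792 is irreducible) and [Q(ω):Q] = 2. Both 2 and 3 divide [K:Q], and [K:Q] ≤ 3·2 = 6, so [K:Q] = 6. (Equivalently: Q(∛792) ⊂ R but ω ∉ R, so [K : Q(∛792)] = 2.)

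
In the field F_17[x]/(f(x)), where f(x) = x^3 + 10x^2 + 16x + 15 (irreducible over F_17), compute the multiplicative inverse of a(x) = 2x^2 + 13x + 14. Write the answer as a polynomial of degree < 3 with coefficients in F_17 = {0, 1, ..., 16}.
a(x)^(-1) ≡ 11x^2 + 14x + 1 (mod f(x))

Since f is irreducible over F_17, F_17[x]/(f) is a field and a(x) ≠ 0 has an inverse. Apply the extended Euclidean algorithm to f(x) and a(x) in F_17[x]: f(x) = (9x + 6)·a(x) + (16x + 16);  a(x) = (15x + 6)·(16x + 16) + (3). The last nonzero remainder is the constant 3 = gcd(f, a) in F_17. Back-substituting through the division chain expresses 3 = s(x)·a(x) + t(x)·f(x) with s(x) ≡ 16x^2 + 8x + 3 (mod f), so (16x^2 + 8x + 3)·a(x) ≡ 3 (mod f). Multiplying by 3^(-1) ≡ 6 in F_17 gives a(x)^(-1) ≡ 6·(16x^2 + 8x + 3) ≡ 11x^2 + 14x + 1 (mod f). Check: (2x^2 + 13x + 14)·(11x^2 + 14x + 1) = 5x^4 + x^3 + 15x^2 + 5x + 14 ≡ 1 (mod x^3 + 10x^2 + 16x + 15).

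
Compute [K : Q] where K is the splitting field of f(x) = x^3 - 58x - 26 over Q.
[K : Q] = 6

By the rational root test, any rational root of the monic integer polynomial f(x) = x^3 - 58x - 26 must be an integer dividing the constant term -26, i.e. one of ±{1, 2, 13, 26}. Evaluating: f(1) = -83, f(-1) = 31, f(2) = -134, f(-2) = 82, f(13) = 1417, f(-13) = -1469, f(26) = 16042, f(-26) = -16094; none is 0, so f has no rational root and is therefore irreducible over Q (a cubic with no linear factor over a field is irreducible). For an irreducible cubic, the Galois group is A_3 or S_3 according as the discriminant disc(f) = -4a^3 - 27b^2 = -4·(-58)^3 - 27·(-26)^2 = 762196 is or is not a square in Q. Here disc(f) = 762196 is not a perfect square in Q, so the Galois group of f over Q is not contained in A_3 and must be all of S_3. The splitting field has degree |S_3| = 6 over Q, so [K : Q] = 6.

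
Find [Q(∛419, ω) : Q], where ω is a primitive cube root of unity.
[Q(∛419, ω) : Q] = 6

[Q(∛419):Q] = 3 (min poly x^3 - 419, irreducible since 419 is not a perfect cube). [Q(ω):Q] = 2 (min poly x^2 + x + 1). Since Q(∛419) ⊂ R and ω ∉ R, we have ω ∉ Q(∛419), so x^2 + x + 1 remains irreducible over Q(∛419) and [Q(∛419, ω) : Q(∛419)] = 2. By the tower law, [Q(∛419, ω) : Q] = 3 · 2 = 6. (In fact Q(∛419, ω) is the splitting field of x^3 - 419 over Q.)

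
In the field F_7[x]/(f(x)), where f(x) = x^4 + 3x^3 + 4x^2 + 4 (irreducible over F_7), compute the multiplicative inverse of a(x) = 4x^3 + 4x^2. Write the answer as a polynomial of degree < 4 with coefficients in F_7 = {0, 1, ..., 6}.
a(x)^(-1) ≡ 6x^3 + 5x^2 + x + 1 (mod f(x))

Since f is irreducible over F_7, F_7[x]/(f) is a field and a(x) ≠ 0 has an inverse. Apply the extended Euclidean algorithm to f(x) and a(x) in F_7[x]: f(x) = (2x + 4)·a(x) + (2x^2 + 4);  a(x) = (2x + 2)·(2x^2 + 4) + (6x + 6);  (2x^2 + 4) = (5x + 2)·(6x + 6) + (6). The last nonzero remainder is the constant 6 = gcd(f, a) in F_7. Back-substituting through the division chain expresses 6 = s(x)·a(x) + t(x)·f(x) with s(x) ≡ x^3 + 2x^2 + 6x + 6 (mod f), so (x^3 + 2x^2 + 6x + 6)·a(x) ≡ 6 (mod f). Multiplying by 6^(-1) ≡ 6 in F_7 gives a(x)^(-1) ≡ 6·(x^3 + 2x^2 + 6x + 6) ≡ 6x^3 + 5x^2 + x + 1 (mod f). Check: (4x^3 + 4x^2)·(6x^3 + 5x^2 + x + 1) = 3x^6 + 2x^5 + 3x^4 + x^3 + 4x^2 ≡ 1 (mod x^4 + 3x^3 + 4x^2 + 4).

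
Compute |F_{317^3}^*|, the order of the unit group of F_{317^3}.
|F_{317^3}^*| = 31855012

F_{317^3} has 317^3 = 31855013 elements; its multiplicative group consists of all nonzero elements, so |F_{317^3}^*| = 31855013 - 1 = 31855012. (It is cyclic since any finite subgroup of the multiplicative group of a field is cyclic.)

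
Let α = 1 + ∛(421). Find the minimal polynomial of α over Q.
m_α(x) = x^3 - 3x^2 + 3x - 422

Set β = α - 1 = ∛(421), so β^3 = 421. Then (α - 1)^3 - 421 = 0, i.e. α is a root of g(x) = (x - 1)^3 - 421 = x^3 - 3x^2 + 3x - 422. Since g(x) = h(x - 1) where h(x) = x^3 - 421, and h is irreducible over Q (because 421 is not a perfect cube, so h has no rational root, and a monic cubic with no rational root is irreducible), g is also irreducible (irreducibility is preserved under the substitution x → x - 1). Hence m_α(x) = x^3 - 3x^2 + 3x - 422.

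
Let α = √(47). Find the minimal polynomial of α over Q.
m_α(x) = x^2 - 47

α satisfies α^2 - 47 = 0, so x^2 - 47 annihilates α. Since d = 47 is squarefree and ≠ 1, it is not a perfect square in Q, so x^2 - 47 has no rational root and is therefore irreducible over Q (a degree-2 polynomial over a field is irreducible iff it has no root). Hence m_α(x) = x^2 - 47.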